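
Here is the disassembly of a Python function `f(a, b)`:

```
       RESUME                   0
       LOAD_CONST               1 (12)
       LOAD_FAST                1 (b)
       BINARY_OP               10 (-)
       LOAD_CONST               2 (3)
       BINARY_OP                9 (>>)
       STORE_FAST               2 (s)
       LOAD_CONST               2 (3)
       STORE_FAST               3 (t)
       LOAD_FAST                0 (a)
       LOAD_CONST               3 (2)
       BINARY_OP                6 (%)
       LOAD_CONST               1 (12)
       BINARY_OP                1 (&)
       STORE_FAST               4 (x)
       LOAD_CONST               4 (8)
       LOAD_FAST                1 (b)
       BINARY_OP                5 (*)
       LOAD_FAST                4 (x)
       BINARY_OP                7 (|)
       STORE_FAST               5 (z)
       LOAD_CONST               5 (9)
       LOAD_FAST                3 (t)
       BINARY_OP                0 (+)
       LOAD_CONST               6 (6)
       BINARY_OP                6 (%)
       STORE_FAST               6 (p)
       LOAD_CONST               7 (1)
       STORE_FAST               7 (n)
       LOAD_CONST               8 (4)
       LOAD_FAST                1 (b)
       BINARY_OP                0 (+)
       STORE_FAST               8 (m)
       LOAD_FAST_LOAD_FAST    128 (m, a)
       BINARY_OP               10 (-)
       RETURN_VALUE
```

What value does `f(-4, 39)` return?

LOAD_CONST → push 12. Stack: [12]
LOAD_FAST b → push 39. Stack: [12, 39]
BINARY_OP - → 12 - 39 = -27. Stack: [-27]
LOAD_CONST → push 3. Stack: [-27, 3]
BINARY_OP >> → -27 >> 3 = -4. Stack: [-4]
STORE_FAST s → s=-4. Stack: []
LOAD_CONST → push 3. Stack: [3]
STORE_FAST t → t=3. Stack: []
LOAD_FAST a → push -4. Stack: [-4]
LOAD_CONST → push 2. Stack: [-4, 2]
BINARY_OP % → -4 % 2 = 0. Stack: [0]
LOAD_CONST → push 12. Stack: [0, 12]
BINARY_OP & → 0 & 12 = 0. Stack: [0]
STORE_FAST x → x=0. Stack: []
LOAD_CONST → push 8. Stack: [8]
LOAD_FAST b → push 39. Stack: [8, 39]
BINARY_OP * → 8 * 39 = 312. Stack: [312]
LOAD_FAST x → push 0. Stack: [312, 0]
BINARY_OP | → 312 | 0 = 312. Stack: [312]
STORE_FAST z → z=312. Stack: []
LOAD_CONST → push 9. Stack: [9]
LOAD_FAST t → push 3. Stack: [9, 3]
BINARY_OP + → 9 + 3 = 12. Stack: [12]
LOAD_CONST → push 6. Stack: [12, 6]
BINARY_OP % → 12 % 6 = 0. Stack: [0]
STORE_FAST p → p=0. Stack: []
LOAD_CONST → push 1. Stack: [1]
STORE_FAST n → n=1. Stack: []
LOAD_CONST → push 4. Stack: [4]
LOAD_FAST b → push 39. Stack: [4, 39]
BINARY_OP + → 4 + 39 = 43. Stack: [43]
STORE_FAST m → m=43. Stack: []
LOAD_FAST_LOAD_FAST m,a → push 43,-4. Stack: [43, -4]
BINARY_OP - → 43 - -4 = 47. Stack: [47]
RETURN_VALUE → return 47.

47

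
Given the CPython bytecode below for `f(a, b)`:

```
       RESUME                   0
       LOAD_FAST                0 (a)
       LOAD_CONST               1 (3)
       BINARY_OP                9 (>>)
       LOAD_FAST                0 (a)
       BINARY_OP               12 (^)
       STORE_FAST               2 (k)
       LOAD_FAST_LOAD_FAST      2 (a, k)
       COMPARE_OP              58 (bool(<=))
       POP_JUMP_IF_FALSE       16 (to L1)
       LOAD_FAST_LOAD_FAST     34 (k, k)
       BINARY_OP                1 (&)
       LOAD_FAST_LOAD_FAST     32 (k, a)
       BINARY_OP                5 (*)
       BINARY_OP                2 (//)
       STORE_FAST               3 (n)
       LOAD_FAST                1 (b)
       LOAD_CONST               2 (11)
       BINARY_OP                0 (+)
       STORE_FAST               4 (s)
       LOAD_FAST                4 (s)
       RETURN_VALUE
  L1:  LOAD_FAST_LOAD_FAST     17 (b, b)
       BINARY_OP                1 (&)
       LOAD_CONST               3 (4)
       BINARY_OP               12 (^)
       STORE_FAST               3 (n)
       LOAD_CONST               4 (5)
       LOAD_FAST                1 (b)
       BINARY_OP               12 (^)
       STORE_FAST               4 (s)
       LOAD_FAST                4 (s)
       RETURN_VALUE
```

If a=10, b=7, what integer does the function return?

18

LOAD_FAST a → push 10. Stack: [10]
LOAD_CONST → push 3. Stack: [10, 3]
BINARY_OP >> → 10 >> 3 = 1. Stack: [1]
LOAD_FAST a → push 10. Stack: [1, 10]
BINARY_OP ^ → 1 ^ 10 = 11. Stack: [11]
STORE_FAST k → k=11. Stack: []
LOAD_FAST_LOAD_FAST a,k → push 10,11. Stack: [10, 11]
COMPARE_OP bool(<=) → 10 vs 11 = True. Stack: [True]
POP_JUMP_IF_FALSE → pop True; no jump. Stack: []
LOAD_FAST_LOAD_FAST k,k → push 11,11. Stack: [11, 11]
BINARY_OP & → 11 & 11 = 11. Stack: [11]
LOAD_FAST_LOAD_FAST k,a → push 11,10. Stack: [11, 11, 10]
BINARY_OP * → 11 * 10 = 110. Stack: [11, 110]
BINARY_OP // → 11 // 110 = 0. Stack: [0]
STORE_FAST n → n=0. Stack: []
LOAD_FAST b → push 7. Stack: [7]
LOAD_CONST → push 11. Stack: [7, 11]
BINARY_OP + → 7 + 11 = 18. Stack: [18]
STORE_FAST s → s=18. Stack: []
LOAD_FAST s → push 18. Stack: [18]
RETURN_VALUE → return 18.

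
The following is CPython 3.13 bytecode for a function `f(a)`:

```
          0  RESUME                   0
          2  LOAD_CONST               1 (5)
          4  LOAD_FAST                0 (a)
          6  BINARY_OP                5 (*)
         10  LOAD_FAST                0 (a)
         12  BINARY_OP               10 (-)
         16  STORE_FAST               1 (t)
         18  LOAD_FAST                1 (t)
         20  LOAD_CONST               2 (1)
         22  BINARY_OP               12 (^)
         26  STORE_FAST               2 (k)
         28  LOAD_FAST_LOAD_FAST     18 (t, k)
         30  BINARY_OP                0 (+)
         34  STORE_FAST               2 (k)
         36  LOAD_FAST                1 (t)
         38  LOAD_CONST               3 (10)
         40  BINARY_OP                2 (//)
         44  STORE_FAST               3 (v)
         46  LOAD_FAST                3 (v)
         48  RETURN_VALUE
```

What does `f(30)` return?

LOAD_CONST → push 5. Stack: [5]
LOAD_FAST a → push 30. Stack: [5, 30]
BINARY_OP * → 5 * 30 = 150. Stack: [150]
LOAD_FAST a → push 30. Stack: [150, 30]
BINARY_OP - → 150 - 30 = 120. Stack: [120]
STORE_FAST t → t=120. Stack: []
LOAD_FAST t → push 120. Stack: [120]
LOAD_CONST → push 1. Stack: [120, 1]
BINARY_OP ^ → 120 ^ 1 = 121. Stack: [121]
STORE_FAST k → k=121. Stack: []
LOAD_FAST_LOAD_FAST t,k → push 120,121. Stack: [120, 121]
BINARY_OP + → 120 + 121 = 241. Stack: [241]
STORE_FAST k → k=241. Stack: []
LOAD_FAST t → push 120. Stack: [120]
LOAD_CONST → push 10. Stack: [120, 10]
BINARY_OP // → 120 // 10 = 12. Stack: [12]
STORE_FAST v → v=12. Stack: []
LOAD_FAST v → push 12. Stack: [12]
RETURN_VALUE → return 12.

12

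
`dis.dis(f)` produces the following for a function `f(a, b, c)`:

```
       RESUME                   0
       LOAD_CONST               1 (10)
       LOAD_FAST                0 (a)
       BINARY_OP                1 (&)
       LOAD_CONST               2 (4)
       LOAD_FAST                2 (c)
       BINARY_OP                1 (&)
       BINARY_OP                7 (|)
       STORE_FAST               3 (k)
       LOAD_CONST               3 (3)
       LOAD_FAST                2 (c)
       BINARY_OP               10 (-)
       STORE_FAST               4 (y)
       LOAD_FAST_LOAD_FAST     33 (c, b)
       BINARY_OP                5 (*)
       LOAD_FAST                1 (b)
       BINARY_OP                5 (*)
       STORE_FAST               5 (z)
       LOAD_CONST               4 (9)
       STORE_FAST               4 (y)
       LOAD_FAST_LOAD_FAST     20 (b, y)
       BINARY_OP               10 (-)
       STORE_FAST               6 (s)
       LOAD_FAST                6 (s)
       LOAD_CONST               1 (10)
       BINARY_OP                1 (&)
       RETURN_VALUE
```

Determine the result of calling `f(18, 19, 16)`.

10

LOAD_CONST → push 10. Stack: [10]
LOAD_FAST a → push 18. Stack: [10, 18]
BINARY_OP & → 10 & 18 = 2. Stack: [2]
LOAD_CONST → push 4. Stack: [2, 4]
LOAD_FAST c → push 16. Stack: [2, 4, 16]
BINARY_OP & → 4 & 16 = 0. Stack: [2, 0]
BINARY_OP | → 2 | 0 = 2. Stack: [2]
STORE_FAST k → k=2. Stack: []
LOAD_CONST → push 3. Stack: [3]
LOAD_FAST c → push 16. Stack: [3, 16]
BINARY_OP - → 3 - 16 = -13. Stack: [-13]
STORE_FAST y → y=-13. Stack: []
LOAD_FAST_LOAD_FAST c,b → push 16,19. Stack: [16, 19]
BINARY_OP * → 16 * 19 = 304. Stack: [304]
LOAD_FAST b → push 19. Stack: [304, 19]
BINARY_OP * → 304 * 19 = 5776. Stack: [5776]
STORE_FAST z → z=5776. Stack: []
LOAD_CONST → push 9. Stack: [9]
STORE_FAST y → y=9. Stack: []
LOAD_FAST_LOAD_FAST b,y → push 19,9. Stack: [19, 9]
BINARY_OP - → 19 - 9 = 10. Stack: [10]
STORE_FAST s → s=10. Stack: []
LOAD_FAST s → push 10. Stack: [10]
LOAD_CONST → push 10. Stack: [10, 10]
BINARY_OP & → 10 & 10 = 10. Stack: [10]
RETURN_VALUE → return 10.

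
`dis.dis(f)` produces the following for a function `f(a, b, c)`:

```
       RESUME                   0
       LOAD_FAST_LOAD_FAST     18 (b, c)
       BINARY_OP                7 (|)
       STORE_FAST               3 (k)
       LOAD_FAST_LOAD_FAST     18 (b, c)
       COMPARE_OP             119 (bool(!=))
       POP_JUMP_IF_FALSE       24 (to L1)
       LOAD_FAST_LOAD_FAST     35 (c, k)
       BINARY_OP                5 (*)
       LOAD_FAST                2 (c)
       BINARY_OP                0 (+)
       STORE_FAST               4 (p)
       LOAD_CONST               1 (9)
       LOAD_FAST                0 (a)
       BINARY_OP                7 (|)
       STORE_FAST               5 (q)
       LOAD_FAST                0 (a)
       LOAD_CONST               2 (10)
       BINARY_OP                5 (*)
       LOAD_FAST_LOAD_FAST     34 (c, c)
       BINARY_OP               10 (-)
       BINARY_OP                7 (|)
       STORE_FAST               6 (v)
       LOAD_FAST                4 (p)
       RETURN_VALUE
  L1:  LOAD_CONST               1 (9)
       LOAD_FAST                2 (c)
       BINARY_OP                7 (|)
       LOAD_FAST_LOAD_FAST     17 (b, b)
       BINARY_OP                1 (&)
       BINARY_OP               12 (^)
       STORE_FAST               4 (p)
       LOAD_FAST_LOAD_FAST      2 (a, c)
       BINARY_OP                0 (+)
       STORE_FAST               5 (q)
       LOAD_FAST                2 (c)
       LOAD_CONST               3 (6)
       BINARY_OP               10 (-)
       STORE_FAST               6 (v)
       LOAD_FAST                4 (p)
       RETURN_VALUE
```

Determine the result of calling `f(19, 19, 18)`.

LOAD_FAST_LOAD_FAST b,c → push 19,18. Stack: [19, 18]
BINARY_OP | → 19 | 18 = 19. Stack: [19]
STORE_FAST k → k=19. Stack: []
LOAD_FAST_LOAD_FAST b,c → push 19,18. Stack: [19, 18]
COMPARE_OP bool(!=) → 19 vs 18 = True. Stack: [True]
POP_JUMP_IF_FALSE → pop True; no jump. Stack: []
LOAD_FAST_LOAD_FAST c,k → push 18,19. Stack: [18, 19]
BINARY_OP * → 18 * 19 = 342. Stack: [342]
LOAD_FAST c → push 18. Stack: [342, 18]
BINARY_OP + → 342 + 18 = 360. Stack: [360]
STORE_FAST p → p=360. Stack: []
LOAD_CONST → push 9. Stack: [9]
LOAD_FAST a → push 19. Stack: [9, 19]
BINARY_OP | → 9 | 19 = 27. Stack: [27]
STORE_FAST q → q=27. Stack: []
LOAD_FAST a → push 19. Stack: [19]
LOAD_CONST → push 10. Stack: [19, 10]
BINARY_OP * → 19 * 10 = 190. Stack: [190]
LOAD_FAST_LOAD_FAST c,c → push 18,18. Stack: [190, 18, 18]
BINARY_OP - → 18 - 18 = 0. Stack: [190, 0]
BINARY_OP | → 190 | 0 = 190. Stack: [190]
STORE_FAST v → v=190. Stack: []
LOAD_FAST p → push 360. Stack: [360]
RETURN_VALUE → return 360.

360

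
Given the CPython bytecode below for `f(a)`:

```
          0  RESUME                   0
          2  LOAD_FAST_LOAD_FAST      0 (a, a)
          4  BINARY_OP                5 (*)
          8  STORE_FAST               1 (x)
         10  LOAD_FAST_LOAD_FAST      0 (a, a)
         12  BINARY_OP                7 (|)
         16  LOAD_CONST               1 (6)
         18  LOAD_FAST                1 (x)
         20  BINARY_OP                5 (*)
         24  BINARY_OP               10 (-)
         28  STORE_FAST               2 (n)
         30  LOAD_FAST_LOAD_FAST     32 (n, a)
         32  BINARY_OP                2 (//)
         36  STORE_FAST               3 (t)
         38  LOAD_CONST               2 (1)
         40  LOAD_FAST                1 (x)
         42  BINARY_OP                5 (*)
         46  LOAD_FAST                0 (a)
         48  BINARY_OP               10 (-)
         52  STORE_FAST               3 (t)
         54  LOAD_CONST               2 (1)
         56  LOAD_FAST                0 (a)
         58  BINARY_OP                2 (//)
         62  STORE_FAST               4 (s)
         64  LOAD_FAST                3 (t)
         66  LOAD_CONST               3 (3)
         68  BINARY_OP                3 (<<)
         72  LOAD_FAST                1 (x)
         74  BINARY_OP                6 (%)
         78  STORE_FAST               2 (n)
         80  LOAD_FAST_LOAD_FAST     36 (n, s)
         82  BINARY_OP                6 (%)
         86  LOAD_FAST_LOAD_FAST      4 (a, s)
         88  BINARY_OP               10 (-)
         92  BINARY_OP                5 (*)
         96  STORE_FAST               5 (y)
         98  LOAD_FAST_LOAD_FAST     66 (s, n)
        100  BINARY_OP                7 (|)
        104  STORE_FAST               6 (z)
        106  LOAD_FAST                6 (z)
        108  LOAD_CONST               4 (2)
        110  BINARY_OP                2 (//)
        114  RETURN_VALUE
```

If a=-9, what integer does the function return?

LOAD_FAST_LOAD_FAST a,a → push -9,-9. Stack: [-9, -9]
BINARY_OP * → -9 * -9 = 81. Stack: [81]
STORE_FAST x → x=81. Stack: []
LOAD_FAST_LOAD_FAST a,a → push -9,-9. Stack: [-9, -9]
BINARY_OP | → -9 | -9 = -9. Stack: [-9]
LOAD_CONST → push 6. Stack: [-9, 6]
LOAD_FAST x → push 81. Stack: [-9, 6, 81]
BINARY_OP * → 6 * 81 = 486. Stack: [-9, 486]
BINARY_OP - → -9 - 486 = -495. Stack: [-495]
STORE_FAST n → n=-495. Stack: []
LOAD_FAST_LOAD_FAST n,a → push -495,-9. Stack: [-495, -9]
BINARY_OP // → -495 // -9 = 55. Stack: [55]
STORE_FAST t → t=55. Stack: []
LOAD_CONST → push 1. Stack: [1]
LOAD_FAST x → push 81. Stack: [1, 81]
BINARY_OP * → 1 * 81 = 81. Stack: [81]
LOAD_FAST a → push -9. Stack: [81, -9]
BINARY_OP - → 81 - -9 = 90. Stack: [90]
STORE_FAST t → t=90. Stack: []
LOAD_CONST → push 1. Stack: [1]
LOAD_FAST a → push -9. Stack: [1, -9]
BINARY_OP // → 1 // -9 = -1. Stack: [-1]
STORE_FAST s → s=-1. Stack: []
LOAD_FAST t → push 90. Stack: [90]
LOAD_CONST → push 3. Stack: [90, 3]
BINARY_OP << → 90 << 3 = 720. Stack: [720]
LOAD_FAST x → push 81. Stack: [720, 81]
BINARY_OP % → 720 % 81 = 72. Stack: [72]
STORE_FAST n → n=72. Stack: []
LOAD_FAST_LOAD_FAST n,s → push 72,-1. Stack: [72, -1]
BINARY_OP % → 72 % -1 = 0. Stack: [0]
LOAD_FAST_LOAD_FAST a,s → push -9,-1. Stack: [0, -9, -1]
BINARY_OP - → -9 - -1 = -8. Stack: [0, -8]
BINARY_OP * → 0 * -8 = 0. Stack: [0]
STORE_FAST y → y=0. Stack: []
LOAD_FAST_LOAD_FAST s,n → push -1,72. Stack: [-1, 72]
BINARY_OP | → -1 | 72 = -1. Stack: [-1]
STORE_FAST z → z=-1. Stack: []
LOAD_FAST z → push -1. Stack: [-1]
LOAD_CONST → push 2. Stack: [-1, 2]
BINARY_OP // → -1 // 2 = -1. Stack: [-1]
RETURN_VALUE → return -1.

-1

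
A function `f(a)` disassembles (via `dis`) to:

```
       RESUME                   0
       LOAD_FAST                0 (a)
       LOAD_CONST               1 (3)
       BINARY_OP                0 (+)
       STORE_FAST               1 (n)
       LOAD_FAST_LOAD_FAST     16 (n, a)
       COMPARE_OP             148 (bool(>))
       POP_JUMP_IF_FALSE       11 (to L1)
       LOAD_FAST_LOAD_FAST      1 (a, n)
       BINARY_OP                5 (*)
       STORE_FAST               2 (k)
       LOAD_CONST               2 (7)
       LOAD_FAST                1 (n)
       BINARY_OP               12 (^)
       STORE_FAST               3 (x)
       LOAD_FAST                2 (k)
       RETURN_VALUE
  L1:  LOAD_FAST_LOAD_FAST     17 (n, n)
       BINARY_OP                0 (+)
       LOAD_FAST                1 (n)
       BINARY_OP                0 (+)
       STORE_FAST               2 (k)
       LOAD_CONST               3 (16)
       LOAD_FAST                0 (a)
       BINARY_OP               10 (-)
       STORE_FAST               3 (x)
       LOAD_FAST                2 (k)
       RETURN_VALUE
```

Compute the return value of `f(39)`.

1638

LOAD_FAST a → push 39. Stack: [39]
LOAD_CONST → push 3. Stack: [39, 3]
BINARY_OP + → 39 + 3 = 42. Stack: [42]
STORE_FAST n → n=42. Stack: []
LOAD_FAST_LOAD_FAST n,a → push 42,39. Stack: [42, 39]
COMPARE_OP bool(>) → 42 vs 39 = True. Stack: [True]
POP_JUMP_IF_FALSE → pop True; no jump. Stack: []
LOAD_FAST_LOAD_FAST a,n → push 39,42. Stack: [39, 42]
BINARY_OP * → 39 * 42 = 1638. Stack: [1638]
STORE_FAST k → k=1638. Stack: []
LOAD_CONST → push 7. Stack: [7]
LOAD_FAST n → push 42. Stack: [7, 42]
BINARY_OP ^ → 7 ^ 42 = 45. Stack: [45]
STORE_FAST x → x=45. Stack: []
LOAD_FAST k → push 1638. Stack: [1638]
RETURN_VALUE → return 1638.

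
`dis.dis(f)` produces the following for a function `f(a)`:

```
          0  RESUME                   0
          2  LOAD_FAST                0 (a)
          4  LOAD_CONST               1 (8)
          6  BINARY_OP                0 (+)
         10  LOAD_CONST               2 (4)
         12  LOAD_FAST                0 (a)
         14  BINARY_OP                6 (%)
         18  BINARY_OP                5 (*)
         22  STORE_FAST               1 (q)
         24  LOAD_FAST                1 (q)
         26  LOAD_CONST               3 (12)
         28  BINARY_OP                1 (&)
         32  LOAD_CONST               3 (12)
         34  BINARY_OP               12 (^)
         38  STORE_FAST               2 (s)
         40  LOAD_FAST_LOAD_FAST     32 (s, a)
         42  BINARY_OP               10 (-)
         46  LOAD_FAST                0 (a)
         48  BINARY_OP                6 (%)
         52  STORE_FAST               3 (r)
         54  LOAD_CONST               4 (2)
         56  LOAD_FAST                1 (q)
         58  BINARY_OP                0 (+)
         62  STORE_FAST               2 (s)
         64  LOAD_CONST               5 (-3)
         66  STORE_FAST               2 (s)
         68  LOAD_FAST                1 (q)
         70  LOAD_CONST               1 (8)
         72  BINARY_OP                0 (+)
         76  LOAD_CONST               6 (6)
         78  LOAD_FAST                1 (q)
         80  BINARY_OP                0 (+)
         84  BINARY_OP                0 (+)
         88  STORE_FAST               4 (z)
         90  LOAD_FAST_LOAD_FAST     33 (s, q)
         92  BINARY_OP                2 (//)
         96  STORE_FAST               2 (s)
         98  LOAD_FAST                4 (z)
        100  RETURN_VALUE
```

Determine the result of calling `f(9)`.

LOAD_FAST a → push 9. Stack: [9]
LOAD_CONST → push 8. Stack: [9, 8]
BINARY_OP + → 9 + 8 = 17. Stack: [17]
LOAD_CONST → push 4. Stack: [17, 4]
LOAD_FAST a → push 9. Stack: [17, 4, 9]
BINARY_OP % → 4 % 9 = 4. Stack: [17, 4]
BINARY_OP * → 17 * 4 = 68. Stack: [68]
STORE_FAST q → q=68. Stack: []
LOAD_FAST q → push 68. Stack: [68]
LOAD_CONST → push 12. Stack: [68, 12]
BINARY_OP & → 68 & 12 = 4. Stack: [4]
LOAD_CONST → push 12. Stack: [4, 12]
BINARY_OP ^ → 4 ^ 12 = 8. Stack: [8]
STORE_FAST s → s=8. Stack: []
LOAD_FAST_LOAD_FAST s,a → push 8,9. Stack: [8, 9]
BINARY_OP - → 8 - 9 = -1. Stack: [-1]
LOAD_FAST a → push 9. Stack: [-1, 9]
BINARY_OP % → -1 % 9 = 8. Stack: [8]
STORE_FAST r → r=8. Stack: []
LOAD_CONST → push 2. Stack: [2]
LOAD_FAST q → push 68. Stack: [2, 68]
BINARY_OP + → 2 + 68 = 70. Stack: [70]
STORE_FAST s → s=70. Stack: []
LOAD_CONST → push -3. Stack: [-3]
STORE_FAST s → s=-3. Stack: []
LOAD_FAST q → push 68. Stack: [68]
LOAD_CONST → push 8. Stack: [68, 8]
BINARY_OP + → 68 + 8 = 76. Stack: [76]
LOAD_CONST → push 6. Stack: [76, 6]
LOAD_FAST q → push 68. Stack: [76, 6, 68]
BINARY_OP + → 6 + 68 = 74. Stack: [76, 74]
BINARY_OP + → 76 + 74 = 150. Stack: [150]
STORE_FAST z → z=150. Stack: []
LOAD_FAST_LOAD_FAST s,q → push -3,68. Stack: [-3, 68]
BINARY_OP // → -3 // 68 = -1. Stack: [-1]
STORE_FAST s → s=-1. Stack: []
LOAD_FAST z → push 150. Stack: [150]
RETURN_VALUE → return 150.

150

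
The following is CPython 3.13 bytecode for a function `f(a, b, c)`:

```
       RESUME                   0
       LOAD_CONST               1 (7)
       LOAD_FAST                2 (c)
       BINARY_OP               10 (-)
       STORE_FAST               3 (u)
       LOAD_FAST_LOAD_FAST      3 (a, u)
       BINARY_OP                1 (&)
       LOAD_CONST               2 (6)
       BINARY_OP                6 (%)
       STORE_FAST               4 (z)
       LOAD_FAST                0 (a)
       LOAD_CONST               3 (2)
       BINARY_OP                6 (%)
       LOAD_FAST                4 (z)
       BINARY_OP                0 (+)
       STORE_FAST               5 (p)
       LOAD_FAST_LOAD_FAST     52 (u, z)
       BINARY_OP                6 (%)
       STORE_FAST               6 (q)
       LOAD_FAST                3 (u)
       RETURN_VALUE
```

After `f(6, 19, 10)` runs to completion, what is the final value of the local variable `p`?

4

LOAD_CONST → push 7. Stack: [7]
LOAD_FAST c → push 10. Stack: [7, 10]
BINARY_OP - → 7 - 10 = -3. Stack: [-3]
STORE_FAST u → u=-3. Stack: []
LOAD_FAST_LOAD_FAST a,u → push 6,-3. Stack: [6, -3]
BINARY_OP & → 6 & -3 = 4. Stack: [4]
LOAD_CONST → push 6. Stack: [4, 6]
BINARY_OP % → 4 % 6 = 4. Stack: [4]
STORE_FAST z → z=4. Stack: []
LOAD_FAST a → push 6. Stack: [6]
LOAD_CONST → push 2. Stack: [6, 2]
BINARY_OP % → 6 % 2 = 0. Stack: [0]
LOAD_FAST z → push 4. Stack: [0, 4]
BINARY_OP + → 0 + 4 = 4. Stack: [4]
STORE_FAST p → p=4. Stack: []
LOAD_FAST_LOAD_FAST u,z → push -3,4. Stack: [-3, 4]
BINARY_OP % → -3 % 4 = 1. Stack: [1]
STORE_FAST q → q=1. Stack: []
LOAD_FAST u → push -3. Stack: [-3]
RETURN_VALUE → return -3.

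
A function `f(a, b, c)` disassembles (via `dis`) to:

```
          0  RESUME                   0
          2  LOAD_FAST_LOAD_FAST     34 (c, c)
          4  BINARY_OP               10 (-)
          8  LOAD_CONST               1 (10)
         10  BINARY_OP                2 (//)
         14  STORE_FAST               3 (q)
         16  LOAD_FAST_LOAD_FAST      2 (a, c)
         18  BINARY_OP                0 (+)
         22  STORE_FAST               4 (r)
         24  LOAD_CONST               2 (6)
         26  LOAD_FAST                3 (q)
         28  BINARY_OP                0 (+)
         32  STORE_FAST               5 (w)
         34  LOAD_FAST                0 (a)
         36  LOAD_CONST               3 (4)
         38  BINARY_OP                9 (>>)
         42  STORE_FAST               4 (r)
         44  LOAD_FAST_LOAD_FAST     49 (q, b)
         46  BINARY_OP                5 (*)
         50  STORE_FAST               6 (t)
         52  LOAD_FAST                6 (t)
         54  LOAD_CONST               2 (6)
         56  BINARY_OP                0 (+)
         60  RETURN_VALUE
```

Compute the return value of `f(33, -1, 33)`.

6

LOAD_FAST_LOAD_FAST c,c → push 33,33. Stack: [33, 33]
BINARY_OP - → 33 - 33 = 0. Stack: [0]
LOAD_CONST → push 10. Stack: [0, 10]
BINARY_OP // → 0 // 10 = 0. Stack: [0]
STORE_FAST q → q=0. Stack: []
LOAD_FAST_LOAD_FAST a,c → push 33,33. Stack: [33, 33]
BINARY_OP + → 33 + 33 = 66. Stack: [66]
STORE_FAST r → r=66. Stack: []
LOAD_CONST → push 6. Stack: [6]
LOAD_FAST q → push 0. Stack: [6, 0]
BINARY_OP + → 6 + 0 = 6. Stack: [6]
STORE_FAST w → w=6. Stack: []
LOAD_FAST a → push 33. Stack: [33]
LOAD_CONST → push 4. Stack: [33, 4]
BINARY_OP >> → 33 >> 4 = 2. Stack: [2]
STORE_FAST r → r=2. Stack: []
LOAD_FAST_LOAD_FAST q,b → push 0,-1. Stack: [0, -1]
BINARY_OP * → 0 * -1 = 0. Stack: [0]
STORE_FAST t → t=0. Stack: []
LOAD_FAST t → push 0. Stack: [0]
LOAD_CONST → push 6. Stack: [0, 6]
BINARY_OP + → 0 + 6 = 6. Stack: [6]
RETURN_VALUE → return 6.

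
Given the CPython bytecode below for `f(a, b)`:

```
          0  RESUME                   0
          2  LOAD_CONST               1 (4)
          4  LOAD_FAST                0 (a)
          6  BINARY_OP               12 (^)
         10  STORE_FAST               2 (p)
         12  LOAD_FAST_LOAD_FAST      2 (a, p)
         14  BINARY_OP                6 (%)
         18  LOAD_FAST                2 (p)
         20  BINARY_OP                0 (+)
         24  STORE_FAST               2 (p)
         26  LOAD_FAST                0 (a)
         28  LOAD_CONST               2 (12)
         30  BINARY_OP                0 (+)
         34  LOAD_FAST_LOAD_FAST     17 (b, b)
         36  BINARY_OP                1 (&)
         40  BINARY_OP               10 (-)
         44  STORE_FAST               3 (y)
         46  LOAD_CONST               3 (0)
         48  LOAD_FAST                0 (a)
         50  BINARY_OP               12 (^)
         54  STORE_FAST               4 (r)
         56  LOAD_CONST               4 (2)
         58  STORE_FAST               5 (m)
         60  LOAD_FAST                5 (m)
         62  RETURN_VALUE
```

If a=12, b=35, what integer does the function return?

2

LOAD_CONST → push 4. Stack: [4]
LOAD_FAST a → push 12. Stack: [4, 12]
BINARY_OP ^ → 4 ^ 12 = 8. Stack: [8]
STORE_FAST p → p=8. Stack: []
LOAD_FAST_LOAD_FAST a,p → push 12,8. Stack: [12, 8]
BINARY_OP % → 12 % 8 = 4. Stack: [4]
LOAD_FAST p → push 8. Stack: [4, 8]
BINARY_OP + → 4 + 8 = 12. Stack: [12]
STORE_FAST p → p=12. Stack: []
LOAD_FAST a → push 12. Stack: [12]
LOAD_CONST → push 12. Stack: [12, 12]
BINARY_OP + → 12 + 12 = 24. Stack: [24]
LOAD_FAST_LOAD_FAST b,b → push 35,35. Stack: [24, 35, 35]
BINARY_OP & → 35 & 35 = 35. Stack: [24, 35]
BINARY_OP - → 24 - 35 = -11. Stack: [-11]
STORE_FAST y → y=-11. Stack: []
LOAD_CONST → push 0. Stack: [0]
LOAD_FAST a → push 12. Stack: [0, 12]
BINARY_OP ^ → 0 ^ 12 = 12. Stack: [12]
STORE_FAST r → r=12. Stack: []
LOAD_CONST → push 2. Stack: [2]
STORE_FAST m → m=2. Stack: []
LOAD_FAST m → push 2. Stack: [2]
RETURN_VALUE → return 2.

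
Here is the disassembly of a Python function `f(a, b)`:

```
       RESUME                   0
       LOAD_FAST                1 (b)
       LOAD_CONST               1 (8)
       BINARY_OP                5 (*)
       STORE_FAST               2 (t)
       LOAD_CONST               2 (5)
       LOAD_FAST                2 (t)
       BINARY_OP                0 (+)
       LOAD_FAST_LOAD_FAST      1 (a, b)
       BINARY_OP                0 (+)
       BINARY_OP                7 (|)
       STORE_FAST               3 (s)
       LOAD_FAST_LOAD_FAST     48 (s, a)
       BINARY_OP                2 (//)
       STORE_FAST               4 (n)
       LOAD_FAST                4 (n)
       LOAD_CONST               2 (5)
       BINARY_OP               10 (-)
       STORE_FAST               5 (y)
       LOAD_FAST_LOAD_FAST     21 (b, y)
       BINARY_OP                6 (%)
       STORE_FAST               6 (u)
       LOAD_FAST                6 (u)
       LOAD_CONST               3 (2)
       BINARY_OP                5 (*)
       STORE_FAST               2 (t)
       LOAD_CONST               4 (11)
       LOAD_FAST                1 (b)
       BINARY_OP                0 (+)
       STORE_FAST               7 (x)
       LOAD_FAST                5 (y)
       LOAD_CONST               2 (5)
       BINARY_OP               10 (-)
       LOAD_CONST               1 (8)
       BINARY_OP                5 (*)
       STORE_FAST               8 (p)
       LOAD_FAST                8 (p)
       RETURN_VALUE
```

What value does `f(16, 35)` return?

LOAD_FAST b → push 35. Stack: [35]
LOAD_CONST → push 8. Stack: [35, 8]
BINARY_OP * → 35 * 8 = 280. Stack: [280]
STORE_FAST t → t=280. Stack: []
LOAD_CONST → push 5. Stack: [5]
LOAD_FAST t → push 280. Stack: [5, 280]
BINARY_OP + → 5 + 280 = 285. Stack: [285]
LOAD_FAST_LOAD_FAST a,b → push 16,35. Stack: [285, 16, 35]
BINARY_OP + → 16 + 35 = 51. Stack: [285, 51]
BINARY_OP | → 285 | 51 = 319. Stack: [319]
STORE_FAST s → s=319. Stack: []
LOAD_FAST_LOAD_FAST s,a → push 319,16. Stack: [319, 16]
BINARY_OP // → 319 // 16 = 19. Stack: [19]
STORE_FAST n → n=19. Stack: []
LOAD_FAST n → push 19. Stack: [19]
LOAD_CONST → push 5. Stack: [19, 5]
BINARY_OP - → 19 - 5 = 14. Stack: [14]
STORE_FAST y → y=14. Stack: []
LOAD_FAST_LOAD_FAST b,y → push 35,14. Stack: [35, 14]
BINARY_OP % → 35 % 14 = 7. Stack: [7]
STORE_FAST u → u=7. Stack: []
LOAD_FAST u → push 7. Stack: [7]
LOAD_CONST → push 2. Stack: [7, 2]
BINARY_OP * → 7 * 2 = 14. Stack: [14]
STORE_FAST t → t=14. Stack: []
LOAD_CONST → push 11. Stack: [11]
LOAD_FAST b → push 35. Stack: [11, 35]
BINARY_OP + → 11 + 35 = 46. Stack: [46]
STORE_FAST x → x=46. Stack: []
LOAD_FAST y → push 14. Stack: [14]
LOAD_CONST → push 5. Stack: [14, 5]
BINARY_OP - → 14 - 5 = 9. Stack: [9]
LOAD_CONST → push 8. Stack: [9, 8]
BINARY_OP * → 9 * 8 = 72. Stack: [72]
STORE_FAST p → p=72. Stack: []
LOAD_FAST p → push 72. Stack: [72]
RETURN_VALUE → return 72.

72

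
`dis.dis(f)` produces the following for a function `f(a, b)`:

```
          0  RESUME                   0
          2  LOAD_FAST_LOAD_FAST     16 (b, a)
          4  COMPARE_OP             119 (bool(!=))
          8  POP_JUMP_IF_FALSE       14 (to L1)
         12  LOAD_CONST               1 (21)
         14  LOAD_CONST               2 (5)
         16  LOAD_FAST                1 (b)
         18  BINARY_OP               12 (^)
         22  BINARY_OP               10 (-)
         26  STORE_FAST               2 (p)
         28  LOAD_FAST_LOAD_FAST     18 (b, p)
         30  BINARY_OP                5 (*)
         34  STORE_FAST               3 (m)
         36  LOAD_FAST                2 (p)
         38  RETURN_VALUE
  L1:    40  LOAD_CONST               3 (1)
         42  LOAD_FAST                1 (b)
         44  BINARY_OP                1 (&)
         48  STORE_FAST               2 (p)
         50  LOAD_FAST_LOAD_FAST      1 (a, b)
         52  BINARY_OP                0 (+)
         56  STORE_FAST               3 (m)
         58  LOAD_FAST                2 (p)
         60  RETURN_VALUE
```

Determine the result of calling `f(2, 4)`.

LOAD_FAST_LOAD_FAST b,a → push 4,2. Stack: [4, 2]
COMPARE_OP bool(!=) → 4 vs 2 = True. Stack: [True]
POP_JUMP_IF_FALSE → pop True; no jump. Stack: []
LOAD_CONST → push 21. Stack: [21]
LOAD_CONST → push 5. Stack: [21, 5]
LOAD_FAST b → push 4. Stack: [21, 5, 4]
BINARY_OP ^ → 5 ^ 4 = 1. Stack: [21, 1]
BINARY_OP - → 21 - 1 = 20. Stack: [20]
STORE_FAST p → p=20. Stack: []
LOAD_FAST_LOAD_FAST b,p → push 4,20. Stack: [4, 20]
BINARY_OP * → 4 * 20 = 80. Stack: [80]
STORE_FAST m → m=80. Stack: []
LOAD_FAST p → push 20. Stack: [20]
RETURN_VALUE → return 20.

20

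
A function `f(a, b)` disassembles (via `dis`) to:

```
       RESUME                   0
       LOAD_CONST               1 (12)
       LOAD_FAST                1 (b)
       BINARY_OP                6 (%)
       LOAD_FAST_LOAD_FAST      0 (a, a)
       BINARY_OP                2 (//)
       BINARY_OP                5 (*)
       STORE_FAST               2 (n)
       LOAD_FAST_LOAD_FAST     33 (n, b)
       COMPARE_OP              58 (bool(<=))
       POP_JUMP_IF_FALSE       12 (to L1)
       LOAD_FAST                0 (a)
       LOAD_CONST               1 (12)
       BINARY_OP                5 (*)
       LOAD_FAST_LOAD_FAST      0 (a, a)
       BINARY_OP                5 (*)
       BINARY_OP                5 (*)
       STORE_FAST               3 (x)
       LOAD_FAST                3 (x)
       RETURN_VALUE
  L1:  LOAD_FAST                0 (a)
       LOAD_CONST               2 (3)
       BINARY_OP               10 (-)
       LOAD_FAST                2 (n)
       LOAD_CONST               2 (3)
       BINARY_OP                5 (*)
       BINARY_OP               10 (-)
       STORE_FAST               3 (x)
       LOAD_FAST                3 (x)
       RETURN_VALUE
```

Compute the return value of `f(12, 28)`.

LOAD_CONST → push 12. Stack: [12]
LOAD_FAST b → push 28. Stack: [12, 28]
BINARY_OP % → 12 % 28 = 12. Stack: [12]
LOAD_FAST_LOAD_FAST a,a → push 12,12. Stack: [12, 12, 12]
BINARY_OP // → 12 // 12 = 1. Stack: [12, 1]
BINARY_OP * → 12 * 1 = 12. Stack: [12]
STORE_FAST n → n=12. Stack: []
LOAD_FAST_LOAD_FAST n,b → push 12,28. Stack: [12, 28]
COMPARE_OP bool(<=) → 12 vs 28 = True. Stack: [True]
POP_JUMP_IF_FALSE → pop True; no jump. Stack: []
LOAD_FAST a → push 12. Stack: [12]
LOAD_CONST → push 12. Stack: [12, 12]
BINARY_OP * → 12 * 12 = 144. Stack: [144]
LOAD_FAST_LOAD_FAST a,a → push 12,12. Stack: [144, 12, 12]
BINARY_OP * → 12 * 12 = 144. Stack: [144, 144]
BINARY_OP * → 144 * 144 = 20736. Stack: [20736]
STORE_FAST x → x=20736. Stack: []
LOAD_FAST x → push 20736. Stack: [20736]
RETURN_VALUE → return 20736.

20736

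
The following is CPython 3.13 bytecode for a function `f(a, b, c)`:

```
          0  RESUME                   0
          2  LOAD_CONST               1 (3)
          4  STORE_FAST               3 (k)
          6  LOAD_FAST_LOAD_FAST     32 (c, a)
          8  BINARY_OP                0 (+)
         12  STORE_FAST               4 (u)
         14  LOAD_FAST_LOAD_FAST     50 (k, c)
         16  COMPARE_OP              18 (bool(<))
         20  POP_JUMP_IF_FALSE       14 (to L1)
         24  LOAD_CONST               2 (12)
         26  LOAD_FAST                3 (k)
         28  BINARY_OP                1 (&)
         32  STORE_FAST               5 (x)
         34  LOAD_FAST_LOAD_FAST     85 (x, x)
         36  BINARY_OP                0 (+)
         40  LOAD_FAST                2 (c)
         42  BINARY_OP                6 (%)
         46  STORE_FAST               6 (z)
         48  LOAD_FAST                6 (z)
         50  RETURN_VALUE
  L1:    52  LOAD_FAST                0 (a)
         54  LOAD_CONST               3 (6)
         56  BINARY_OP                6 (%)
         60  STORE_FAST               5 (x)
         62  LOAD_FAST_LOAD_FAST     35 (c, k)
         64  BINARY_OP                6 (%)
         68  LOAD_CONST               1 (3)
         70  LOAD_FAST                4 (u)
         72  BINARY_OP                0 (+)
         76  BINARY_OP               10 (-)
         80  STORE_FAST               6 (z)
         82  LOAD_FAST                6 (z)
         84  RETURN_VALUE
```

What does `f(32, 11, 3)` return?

-38

LOAD_CONST → push 3. Stack: [3]
STORE_FAST k → k=3. Stack: []
LOAD_FAST_LOAD_FAST c,a → push 3,32. Stack: [3, 32]
BINARY_OP + → 3 + 32 = 35. Stack: [35]
STORE_FAST u → u=35. Stack: []
LOAD_FAST_LOAD_FAST k,c → push 3,3. Stack: [3, 3]
COMPARE_OP bool(<) → 3 vs 3 = False. Stack: [False]
POP_JUMP_IF_FALSE → pop False; jump. Stack: []
LOAD_FAST a → push 32. Stack: [32]
LOAD_CONST → push 6. Stack: [32, 6]
BINARY_OP % → 32 % 6 = 2. Stack: [2]
STORE_FAST x → x=2. Stack: []
LOAD_FAST_LOAD_FAST c,k → push 3,3. Stack: [3, 3]
BINARY_OP % → 3 % 3 = 0. Stack: [0]
LOAD_CONST → push 3. Stack: [0, 3]
LOAD_FAST u → push 35. Stack: [0, 3, 35]
BINARY_OP + → 3 + 35 = 38. Stack: [0, 38]
BINARY_OP - → 0 - 38 = -38. Stack: [-38]
STORE_FAST z → z=-38. Stack: []
LOAD_FAST z → push -38. Stack: [-38]
RETURN_VALUE → return -38.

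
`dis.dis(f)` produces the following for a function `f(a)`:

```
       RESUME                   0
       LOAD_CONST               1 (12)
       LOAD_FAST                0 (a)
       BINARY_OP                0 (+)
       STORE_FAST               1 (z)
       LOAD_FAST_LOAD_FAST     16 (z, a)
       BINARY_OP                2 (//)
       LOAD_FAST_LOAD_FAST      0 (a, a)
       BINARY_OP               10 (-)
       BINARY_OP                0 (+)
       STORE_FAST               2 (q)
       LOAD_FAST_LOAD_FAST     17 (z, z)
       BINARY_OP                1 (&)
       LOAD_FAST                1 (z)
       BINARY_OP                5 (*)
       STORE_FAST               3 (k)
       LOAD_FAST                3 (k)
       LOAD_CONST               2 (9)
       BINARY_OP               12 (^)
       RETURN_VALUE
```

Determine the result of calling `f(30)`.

LOAD_CONST → push 12. Stack: [12]
LOAD_FAST a → push 30. Stack: [12, 30]
BINARY_OP + → 12 + 30 = 42. Stack: [42]
STORE_FAST z → z=42. Stack: []
LOAD_FAST_LOAD_FAST z,a → push 42,30. Stack: [42, 30]
BINARY_OP // → 42 // 30 = 1. Stack: [1]
LOAD_FAST_LOAD_FAST a,a → push 30,30. Stack: [1, 30, 30]
BINARY_OP - → 30 - 30 = 0. Stack: [1, 0]
BINARY_OP + → 1 + 0 = 1. Stack: [1]
STORE_FAST q → q=1. Stack: []
LOAD_FAST_LOAD_FAST z,z → push 42,42. Stack: [42, 42]
BINARY_OP & → 42 & 42 = 42. Stack: [42]
LOAD_FAST z → push 42. Stack: [42, 42]
BINARY_OP * → 42 * 42 = 1764. Stack: [1764]
STORE_FAST k → k=1764. Stack: []
LOAD_FAST k → push 1764. Stack: [1764]
LOAD_CONST → push 9. Stack: [1764, 9]
BINARY_OP ^ → 1764 ^ 9 = 1773. Stack: [1773]
RETURN_VALUE → return 1773.

1773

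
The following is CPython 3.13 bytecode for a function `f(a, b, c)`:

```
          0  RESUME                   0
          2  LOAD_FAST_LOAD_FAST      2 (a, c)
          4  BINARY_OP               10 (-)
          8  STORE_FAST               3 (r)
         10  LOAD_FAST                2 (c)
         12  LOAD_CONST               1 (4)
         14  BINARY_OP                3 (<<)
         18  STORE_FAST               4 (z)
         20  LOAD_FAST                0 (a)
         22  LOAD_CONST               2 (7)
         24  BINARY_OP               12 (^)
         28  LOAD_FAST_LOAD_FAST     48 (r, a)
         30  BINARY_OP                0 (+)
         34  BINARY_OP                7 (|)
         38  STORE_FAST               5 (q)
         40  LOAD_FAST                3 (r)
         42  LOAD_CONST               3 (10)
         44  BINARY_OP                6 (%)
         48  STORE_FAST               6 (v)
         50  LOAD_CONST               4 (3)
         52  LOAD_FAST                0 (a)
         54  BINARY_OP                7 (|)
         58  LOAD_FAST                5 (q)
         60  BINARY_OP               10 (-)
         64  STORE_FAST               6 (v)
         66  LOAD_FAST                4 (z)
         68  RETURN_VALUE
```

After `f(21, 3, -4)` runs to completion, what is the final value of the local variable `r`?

LOAD_FAST_LOAD_FAST a,c → push 21,-4. Stack: [21, -4]
BINARY_OP - → 21 - -4 = 25. Stack: [25]
STORE_FAST r → r=25. Stack: []
LOAD_FAST c → push -4. Stack: [-4]
LOAD_CONST → push 4. Stack: [-4, 4]
BINARY_OP << → -4 << 4 = -64. Stack: [-64]
STORE_FAST z → z=-64. Stack: []
LOAD_FAST a → push 21. Stack: [21]
LOAD_CONST → push 7. Stack: [21, 7]
BINARY_OP ^ → 21 ^ 7 = 18. Stack: [18]
LOAD_FAST_LOAD_FAST r,a → push 25,21. Stack: [18, 25, 21]
BINARY_OP + → 25 + 21 = 46. Stack: [18, 46]
BINARY_OP | → 18 | 46 = 62. Stack: [62]
STORE_FAST q → q=62. Stack: []
LOAD_FAST r → push 25. Stack: [25]
LOAD_CONST → push 10. Stack: [25, 10]
BINARY_OP % → 25 % 10 = 5. Stack: [5]
STORE_FAST v → v=5. Stack: []
LOAD_CONST → push 3. Stack: [3]
LOAD_FAST a → push 21. Stack: [3, 21]
BINARY_OP | → 3 | 21 = 23. Stack: [23]
LOAD_FAST q → push 62. Stack: [23, 62]
BINARY_OP - → 23 - 62 = -39. Stack: [-39]
STORE_FAST v → v=-39. Stack: []
LOAD_FAST z → push -64. Stack: [-64]
RETURN_VALUE → return -64.

25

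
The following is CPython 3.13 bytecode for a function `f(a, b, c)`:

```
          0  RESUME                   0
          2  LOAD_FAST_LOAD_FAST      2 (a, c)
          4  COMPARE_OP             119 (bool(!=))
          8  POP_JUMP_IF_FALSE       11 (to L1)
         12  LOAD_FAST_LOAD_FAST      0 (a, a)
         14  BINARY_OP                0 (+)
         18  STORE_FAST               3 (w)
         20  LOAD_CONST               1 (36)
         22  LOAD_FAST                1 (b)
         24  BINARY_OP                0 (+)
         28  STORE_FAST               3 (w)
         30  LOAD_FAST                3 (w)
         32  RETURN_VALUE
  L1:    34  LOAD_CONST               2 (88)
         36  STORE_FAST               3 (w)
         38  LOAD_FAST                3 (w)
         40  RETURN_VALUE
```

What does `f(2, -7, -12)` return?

LOAD_FAST_LOAD_FAST a,c → push 2,-12. Stack: [2, -12]
COMPARE_OP bool(!=) → 2 vs -12 = True. Stack: [True]
POP_JUMP_IF_FALSE → pop True; no jump. Stack: []
LOAD_FAST_LOAD_FAST a,a → push 2,2. Stack: [2, 2]
BINARY_OP + → 2 + 2 = 4. Stack: [4]
STORE_FAST w → w=4. Stack: []
LOAD_CONST → push 36. Stack: [36]
LOAD_FAST b → push -7. Stack: [36, -7]
BINARY_OP + → 36 + -7 = 29. Stack: [29]
STORE_FAST w → w=29. Stack: []
LOAD_FAST w → push 29. Stack: [29]
RETURN_VALUE → return 29.

29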